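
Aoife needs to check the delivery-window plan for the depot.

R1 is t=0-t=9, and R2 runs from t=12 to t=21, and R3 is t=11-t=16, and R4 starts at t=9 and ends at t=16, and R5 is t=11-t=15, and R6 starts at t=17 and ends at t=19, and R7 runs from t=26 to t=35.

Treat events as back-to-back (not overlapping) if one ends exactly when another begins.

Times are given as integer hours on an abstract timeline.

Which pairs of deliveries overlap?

Sorted by start: R1, R4, R3, R5, R2, R6, R7.
R4 starts exactly when R1 ends (back-to-back, no overlap) — done with R1.
R3 starts before R4 ends → R4 and R3 overlap.
R5 starts before R4 ends → R4 and R5 overlap.
R2 starts before R4 ends → R4 and R2 overlap.
R6 starts after R4 ends — done with R4.
R5 starts before R3 ends → R3 and R5 overlap.
R2 starts before R3 ends → R3 and R2 overlap.
R6 starts after R3 ends — done with R3.
R2 starts before R5 ends → R5 and R2 overlap.
R6 starts after R5 ends — done with R5.
R6 starts before R2 ends → R2 and R6 overlap.
R7 starts after R2 ends.
R7 starts after R6 ends.

R2 & R3, R2 & R4, R2 & R5, R2 & R6, R3 & R4, R3 & R5, R4 & R5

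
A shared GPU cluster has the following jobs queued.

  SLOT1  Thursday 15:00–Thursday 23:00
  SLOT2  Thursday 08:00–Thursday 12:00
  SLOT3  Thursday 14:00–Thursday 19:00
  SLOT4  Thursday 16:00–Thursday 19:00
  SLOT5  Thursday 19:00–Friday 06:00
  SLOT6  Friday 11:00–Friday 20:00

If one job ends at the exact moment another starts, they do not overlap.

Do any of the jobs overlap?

Check each pair: they overlap iff neither finishes before the other starts.
Sorted by start: SLOT2, SLOT3, SLOT1, SLOT4, SLOT5, SLOT6.
SLOT3 starts after SLOT2 ends, so SLOT2 has no further overlaps.
SLOT1 starts before SLOT3 ends → SLOT3 and SLOT1 overlap.
That's a conflict, so the schedule is not conflict-free.

Yes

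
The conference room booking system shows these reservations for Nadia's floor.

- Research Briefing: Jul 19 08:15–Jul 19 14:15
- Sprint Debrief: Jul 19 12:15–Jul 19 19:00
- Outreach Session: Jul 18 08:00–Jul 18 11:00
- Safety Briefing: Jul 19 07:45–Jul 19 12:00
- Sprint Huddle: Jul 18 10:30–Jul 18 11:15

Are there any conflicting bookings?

Yes

Check each pair: they overlap iff neither finishes before the other starts.
Sorted by start: Outreach Session, Sprint Huddle, Safety Briefing, Research Briefing, Sprint Debrief.
Sprint Huddle starts before Outreach Session ends → Outreach Session and Sprint Huddle overlap.
That's a conflict, so the schedule is not conflict-free.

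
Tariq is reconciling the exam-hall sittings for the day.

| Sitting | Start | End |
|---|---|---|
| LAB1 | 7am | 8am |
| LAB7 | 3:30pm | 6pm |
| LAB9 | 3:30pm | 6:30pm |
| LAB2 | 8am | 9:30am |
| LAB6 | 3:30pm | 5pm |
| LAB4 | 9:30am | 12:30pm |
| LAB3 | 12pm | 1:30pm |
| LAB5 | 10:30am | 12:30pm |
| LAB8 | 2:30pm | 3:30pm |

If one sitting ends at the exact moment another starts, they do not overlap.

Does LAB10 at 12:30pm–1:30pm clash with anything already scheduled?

LAB1: ends 8am at or before LAB10 starts 12:30pm → clear.
LAB2: ends 9:30am at or before LAB10 starts 12:30pm → clear.
LAB4: ends 12:30pm at or before LAB10 starts 12:30pm → clear.
LAB5: ends 12:30pm at or before LAB10 starts 12:30pm → clear.
LAB3: starts 12pm before LAB10 ends 1:30pm, and ends 1:30pm after LAB10 starts 12:30pm → overlap.
LAB8: starts 2:30pm at or after LAB10 ends 1:30pm → clear.
LAB6: starts 3:30pm at or after LAB10 ends 1:30pm → clear.
LAB7: starts 3:30pm at or after LAB10 ends 1:30pm → clear.
LAB9: starts 3:30pm at or after LAB10 ends 1:30pm → clear.
LAB10 overlaps LAB3.

Yes — it overlaps LAB3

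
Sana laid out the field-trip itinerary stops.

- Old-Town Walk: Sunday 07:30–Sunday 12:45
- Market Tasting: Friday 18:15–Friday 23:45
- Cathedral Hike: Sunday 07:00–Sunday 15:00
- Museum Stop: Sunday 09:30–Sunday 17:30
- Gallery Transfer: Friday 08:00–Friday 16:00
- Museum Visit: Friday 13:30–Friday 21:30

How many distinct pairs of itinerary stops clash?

Check each pair: they overlap iff neither finishes before the other starts.
Sorted by start: Gallery Transfer, Museum Visit, Market Tasting, Cathedral Hike, Old-Town Walk, Museum Stop.
Museum Visit starts before Gallery Transfer ends → Gallery Transfer and Museum Visit overlap.
Market Tasting starts after Gallery Transfer ends, so Gallery Transfer has no further overlaps.
Market Tasting starts before Museum Visit ends → Museum Visit and Market Tasting overlap.
Cathedral Hike starts after Museum Visit ends, so Museum Visit has no further overlaps.
Cathedral Hike starts after Market Tasting ends, so Market Tasting has no further overlaps.
Old-Town Walk starts before Cathedral Hike ends → Cathedral Hike and Old-Town Walk overlap.
Museum Stop starts before Cathedral Hike ends → Cathedral Hike and Museum Stop overlap.
Museum Stop starts before Old-Town Walk ends → Old-Town Walk and Museum Stop overlap.
Overlapping pairs: Cathedral Hike & Museum Stop, Cathedral Hike & Old-Town Walk, Gallery Transfer & Museum Visit, Market Tasting & Museum Visit, Museum Stop & Old-Town Walk — 5 in total.

5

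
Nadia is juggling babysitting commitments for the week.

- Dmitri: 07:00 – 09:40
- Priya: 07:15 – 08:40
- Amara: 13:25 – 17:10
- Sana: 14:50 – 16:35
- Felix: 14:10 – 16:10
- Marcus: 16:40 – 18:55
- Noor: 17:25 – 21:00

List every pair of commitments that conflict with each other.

Sorted by start: Dmitri, Priya, Amara, Felix, Sana, Marcus, Noor.
Priya starts before Dmitri ends → Dmitri and Priya overlap.
Amara starts after Dmitri ends; Dmitri is clear from here.
Amara starts after Priya ends; Priya is clear from here.
Felix starts before Amara ends → Amara and Felix overlap.
Sana starts before Amara ends → Amara and Sana overlap.
Marcus starts before Amara ends → Amara and Marcus overlap.
Noor starts after Amara ends.
Sana starts before Felix ends → Felix and Sana overlap.
Marcus starts after Felix ends; Felix is clear from here.
Marcus starts after Sana ends; Sana is clear from here.
Noor starts before Marcus ends → Marcus and Noor overlap.

Amara & Felix, Amara & Marcus, Amara & Sana, Dmitri & Priya, Felix & Sana, Marcus & Noor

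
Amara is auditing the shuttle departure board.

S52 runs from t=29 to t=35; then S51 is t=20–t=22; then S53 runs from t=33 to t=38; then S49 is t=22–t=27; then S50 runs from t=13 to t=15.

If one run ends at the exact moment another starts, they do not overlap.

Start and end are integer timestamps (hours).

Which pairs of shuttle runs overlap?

S52 & S53

Sorted by start: S50, S51, S49, S52, S53.
S51 starts after S50 ends, so nothing later overlaps S50 either.
S49 starts exactly when S51 ends (back-to-back, no overlap), so nothing later overlaps S51 either.
S52 starts after S49 ends, so nothing later overlaps S49 either.
S53 starts before S52 ends → S52 and S53 overlap.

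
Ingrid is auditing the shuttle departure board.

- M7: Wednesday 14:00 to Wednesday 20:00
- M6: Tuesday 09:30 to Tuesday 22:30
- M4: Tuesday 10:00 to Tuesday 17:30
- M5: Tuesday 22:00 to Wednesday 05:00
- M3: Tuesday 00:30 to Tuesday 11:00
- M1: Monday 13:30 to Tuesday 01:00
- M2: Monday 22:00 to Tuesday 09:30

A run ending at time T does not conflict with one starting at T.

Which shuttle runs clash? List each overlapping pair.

Sorted by start: M1, M2, M3, M6, M4, M5, M7.
M2 starts before M1 ends → M1 and M2 overlap.
M3 starts before M1 ends → M1 and M3 overlap.
M6 starts after M1 ends, so nothing later overlaps M1 either.
M3 starts before M2 ends → M2 and M3 overlap.
M6 starts exactly when M2 ends (back-to-back, no overlap), so nothing later overlaps M2 either.
M6 starts before M3 ends → M3 and M6 overlap.
M4 starts before M3 ends → M3 and M4 overlap.
M5 starts after M3 ends, so nothing later overlaps M3 either.
M4 starts before M6 ends → M6 and M4 overlap.
M5 starts before M6 ends → M6 and M5 overlap.
M7 starts after M6 ends.
M5 starts after M4 ends, so nothing later overlaps M4 either.
M7 starts after M5 ends.

M1 & M2, M1 & M3, M2 & M3, M3 & M4, M3 & M6, M4 & M6, M5 & M6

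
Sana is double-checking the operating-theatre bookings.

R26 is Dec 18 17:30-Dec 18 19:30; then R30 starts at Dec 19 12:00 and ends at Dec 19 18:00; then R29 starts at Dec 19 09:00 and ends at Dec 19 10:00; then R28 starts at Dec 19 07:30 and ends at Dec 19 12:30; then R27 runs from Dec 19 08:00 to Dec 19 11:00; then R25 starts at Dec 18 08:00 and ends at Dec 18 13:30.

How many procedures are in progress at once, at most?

Walk through starts and ends in time order (an end at T is processed before a start at T):
Dec 18 08:00 start R25 → 1
Dec 18 13:30 end R25 → 0
Dec 18 17:30 start R26 → 1
Dec 18 19:30 end R26 → 0
Dec 19 07:30 start R28 → 1
Dec 19 08:00 start R27 → 2
Dec 19 09:00 start R29 → 3
Dec 19 10:00 end R29 → 2
Dec 19 11:00 end R27 → 1
Dec 19 12:00 start R30 → 2
Dec 19 12:30 end R28 → 1
Dec 19 18:00 end R30 → 0
Peak is 3, at Dec 19 09:00 (R27, R28, R29).

3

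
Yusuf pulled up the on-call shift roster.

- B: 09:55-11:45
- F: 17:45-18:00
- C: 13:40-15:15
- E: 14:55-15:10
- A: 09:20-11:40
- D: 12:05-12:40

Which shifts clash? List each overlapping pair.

Two intervals overlap when each starts before the other ends.
Sorted by start: A, B, D, C, E, F.
B starts before A ends → A and B overlap.
D starts after A ends, so nothing later overlaps A either.
D starts after B ends, so nothing later overlaps B either.
C starts after D ends, so nothing later overlaps D either.
E starts before C ends → C and E overlap.
F starts after C ends.
F starts after E ends.

A & B, C & E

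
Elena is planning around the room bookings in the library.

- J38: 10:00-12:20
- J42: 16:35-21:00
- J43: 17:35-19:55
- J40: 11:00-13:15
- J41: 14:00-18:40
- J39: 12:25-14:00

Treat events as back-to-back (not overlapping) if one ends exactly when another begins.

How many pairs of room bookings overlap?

5

Sorted by start: J38, J40, J39, J41, J42, J43.
J40 starts before J38 ends → J38 and J40 overlap.
J39 starts after J38 ends — done with J38.
J39 starts before J40 ends → J40 and J39 overlap.
J41 starts after J40 ends — done with J40.
J41 starts exactly when J39 ends (back-to-back, no overlap) — done with J39.
J42 starts before J41 ends → J41 and J42 overlap.
J43 starts before J41 ends → J41 and J43 overlap.
J43 starts before J42 ends → J42 and J43 overlap.
Overlapping pairs: J38 & J40, J39 & J40, J41 & J42, J41 & J43, J42 & J43 — 5 in total.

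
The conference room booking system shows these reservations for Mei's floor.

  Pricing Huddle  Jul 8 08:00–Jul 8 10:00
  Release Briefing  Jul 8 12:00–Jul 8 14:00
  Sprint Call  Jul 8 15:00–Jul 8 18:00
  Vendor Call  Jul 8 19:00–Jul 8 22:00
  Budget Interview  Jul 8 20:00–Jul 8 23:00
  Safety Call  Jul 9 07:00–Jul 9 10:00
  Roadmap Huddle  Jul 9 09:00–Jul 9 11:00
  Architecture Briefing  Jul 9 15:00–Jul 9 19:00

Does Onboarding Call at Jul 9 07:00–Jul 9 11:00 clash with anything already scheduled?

Yes — it overlaps Roadmap Huddle, Safety Call

Pricing Huddle: ends Jul 8 10:00 at or before Onboarding Call starts Jul 9 07:00 → clear.
Release Briefing: ends Jul 8 14:00 at or before Onboarding Call starts Jul 9 07:00 → clear.
Sprint Call: ends Jul 8 18:00 at or before Onboarding Call starts Jul 9 07:00 → clear.
Vendor Call: ends Jul 8 22:00 at or before Onboarding Call starts Jul 9 07:00 → clear.
Budget Interview: ends Jul 8 23:00 at or before Onboarding Call starts Jul 9 07:00 → clear.
Safety Call: starts Jul 9 07:00 before Onboarding Call ends Jul 9 11:00, and ends Jul 9 10:00 after Onboarding Call starts Jul 9 07:00 → overlap.
Roadmap Huddle: starts Jul 9 09:00 before Onboarding Call ends Jul 9 11:00, and ends Jul 9 11:00 after Onboarding Call starts Jul 9 07:00 → overlap.
Architecture Briefing: starts Jul 9 15:00 at or after Onboarding Call ends Jul 9 11:00 → clear.
Onboarding Call overlaps Safety Call, Roadmap Huddle.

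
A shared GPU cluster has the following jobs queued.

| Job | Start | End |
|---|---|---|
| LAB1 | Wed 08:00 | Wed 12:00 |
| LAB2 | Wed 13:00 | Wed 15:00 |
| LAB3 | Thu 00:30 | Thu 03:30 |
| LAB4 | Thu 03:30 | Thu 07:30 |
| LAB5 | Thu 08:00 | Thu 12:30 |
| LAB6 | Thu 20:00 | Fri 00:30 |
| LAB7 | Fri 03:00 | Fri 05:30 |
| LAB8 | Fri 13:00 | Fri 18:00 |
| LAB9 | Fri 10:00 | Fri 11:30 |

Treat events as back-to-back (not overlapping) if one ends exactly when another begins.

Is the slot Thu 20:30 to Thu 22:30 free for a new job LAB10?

LAB1: ends Wed 12:00 at or before LAB10 starts Thu 20:30 → clear.
LAB2: ends Wed 15:00 at or before LAB10 starts Thu 20:30 → clear.
LAB3: ends Thu 03:30 at or before LAB10 starts Thu 20:30 → clear.
LAB4: ends Thu 07:30 at or before LAB10 starts Thu 20:30 → clear.
LAB5: ends Thu 12:30 at or before LAB10 starts Thu 20:30 → clear.
LAB6: starts Thu 20:00 before LAB10 ends Thu 22:30, and ends Fri 00:30 after LAB10 starts Thu 20:30 → overlap.
LAB7: starts Fri 03:00 at or after LAB10 ends Thu 22:30 → clear.
LAB9: starts Fri 10:00 at or after LAB10 ends Thu 22:30 → clear.
LAB8: starts Fri 13:00 at or after LAB10 ends Thu 22:30 → clear.
LAB10 overlaps LAB6.

No — it overlaps LAB6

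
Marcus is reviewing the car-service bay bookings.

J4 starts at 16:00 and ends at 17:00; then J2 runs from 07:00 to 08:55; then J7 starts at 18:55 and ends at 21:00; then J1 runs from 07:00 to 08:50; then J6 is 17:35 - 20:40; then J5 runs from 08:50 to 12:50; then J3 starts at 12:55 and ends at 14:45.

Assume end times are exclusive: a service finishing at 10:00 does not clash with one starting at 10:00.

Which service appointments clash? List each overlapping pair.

J1 & J2, J2 & J5, J6 & J7

Sorted by start: J1, J2, J5, J3, J4, J6, J7.
J2 starts before J1 ends → J1 and J2 overlap.
J5 starts exactly when J1 ends (back-to-back, no overlap), so J1 has no further overlaps.
J5 starts before J2 ends → J2 and J5 overlap.
J3 starts after J2 ends, so J2 has no further overlaps.
J3 starts after J5 ends, so J5 has no further overlaps.
J4 starts after J3 ends, so J3 has no further overlaps.
J6 starts after J4 ends, so J4 has no further overlaps.
J7 starts before J6 ends → J6 and J7 overlap.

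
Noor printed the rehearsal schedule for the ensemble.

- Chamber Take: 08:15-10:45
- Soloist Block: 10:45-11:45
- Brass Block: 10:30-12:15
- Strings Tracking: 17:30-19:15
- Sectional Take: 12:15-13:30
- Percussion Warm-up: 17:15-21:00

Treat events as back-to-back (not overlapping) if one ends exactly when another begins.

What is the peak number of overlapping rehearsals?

2

Sweep the timeline, counting +1 at each start and −1 at each end (ends before starts at a tie):
08:15 start Chamber Take → 1
10:30 start Brass Block → 2
10:45 end Chamber Take → 1
10:45 start Soloist Block → 2
11:45 end Soloist Block → 1
12:15 end Brass Block → 0
12:15 start Sectional Take → 1
13:30 end Sectional Take → 0
17:15 start Percussion Warm-up → 1
17:30 start Strings Tracking → 2
19:15 end Strings Tracking → 1
21:00 end Percussion Warm-up → 0
Peak is 2, at 10:30 (Brass Block, Chamber Take).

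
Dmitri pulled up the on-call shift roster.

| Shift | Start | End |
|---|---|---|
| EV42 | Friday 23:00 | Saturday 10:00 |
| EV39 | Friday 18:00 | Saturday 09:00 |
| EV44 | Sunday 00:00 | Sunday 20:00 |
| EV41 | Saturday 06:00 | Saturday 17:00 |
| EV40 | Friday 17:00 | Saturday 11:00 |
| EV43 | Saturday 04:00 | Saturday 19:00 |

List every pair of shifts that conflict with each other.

Sorted by start: EV40, EV39, EV42, EV43, EV41, EV44.
EV39 starts before EV40 ends → EV40 and EV39 overlap.
EV42 starts before EV40 ends → EV40 and EV42 overlap.
EV43 starts before EV40 ends → EV40 and EV43 overlap.
EV41 starts before EV40 ends → EV40 and EV41 overlap.
EV44 starts after EV40 ends.
EV42 starts before EV39 ends → EV39 and EV42 overlap.
EV43 starts before EV39 ends → EV39 and EV43 overlap.
EV41 starts before EV39 ends → EV39 and EV41 overlap.
EV44 starts after EV39 ends.
EV43 starts before EV42 ends → EV42 and EV43 overlap.
EV41 starts before EV42 ends → EV42 and EV41 overlap.
EV44 starts after EV42 ends.
EV41 starts before EV43 ends → EV43 and EV41 overlap.
EV44 starts after EV43 ends.
EV44 starts after EV41 ends.

EV39 & EV40, EV39 & EV41, EV39 & EV42, EV39 & EV43, EV40 & EV41, EV40 & EV42, EV40 & EV43, EV41 & EV42, EV41 & EV43, EV42 & EV43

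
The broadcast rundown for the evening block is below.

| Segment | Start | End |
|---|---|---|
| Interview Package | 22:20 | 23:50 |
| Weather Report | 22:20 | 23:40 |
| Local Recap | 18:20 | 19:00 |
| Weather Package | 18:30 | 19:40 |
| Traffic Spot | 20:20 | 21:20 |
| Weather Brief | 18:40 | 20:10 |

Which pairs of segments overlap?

Check each pair: they overlap iff neither finishes before the other starts.
Sorted by start: Local Recap, Weather Package, Weather Brief, Traffic Spot, Interview Package, Weather Report.
Weather Package starts before Local Recap ends → Local Recap and Weather Package overlap.
Weather Brief starts before Local Recap ends → Local Recap and Weather Brief overlap.
Traffic Spot starts after Local Recap ends, so Local Recap has no further overlaps.
Weather Brief starts before Weather Package ends → Weather Package and Weather Brief overlap.
Traffic Spot starts after Weather Package ends, so Weather Package has no further overlaps.
Traffic Spot starts after Weather Brief ends, so Weather Brief has no further overlaps.
Interview Package starts after Traffic Spot ends, so Traffic Spot has no further overlaps.
Weather Report starts before Interview Package ends → Interview Package and Weather Report overlap.

Interview Package & Weather Report, Local Recap & Weather Brief, Local Recap & Weather Package, Weather Brief & Weather Package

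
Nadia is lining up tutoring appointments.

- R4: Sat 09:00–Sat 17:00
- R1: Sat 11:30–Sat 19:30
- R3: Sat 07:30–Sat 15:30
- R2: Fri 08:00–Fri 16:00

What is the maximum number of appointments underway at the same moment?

Walk through starts and ends in time order (an end at T is processed before a start at T):
Fri 08:00 start R2 → 1
Fri 16:00 end R2 → 0
Sat 07:30 start R3 → 1
Sat 09:00 start R4 → 2
Sat 11:30 start R1 → 3
Sat 15:30 end R3 → 2
Sat 17:00 end R4 → 1
Sat 19:30 end R1 → 0
Peak is 3, at Sat 11:30 (R1, R3, R4).

3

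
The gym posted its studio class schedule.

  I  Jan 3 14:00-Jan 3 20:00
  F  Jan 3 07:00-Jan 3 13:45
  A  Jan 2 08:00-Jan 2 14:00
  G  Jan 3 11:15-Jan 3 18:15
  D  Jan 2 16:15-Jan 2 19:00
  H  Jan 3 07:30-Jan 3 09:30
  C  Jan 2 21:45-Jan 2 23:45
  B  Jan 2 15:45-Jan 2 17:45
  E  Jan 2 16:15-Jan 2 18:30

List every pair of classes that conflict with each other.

Check each pair: they overlap iff neither finishes before the other starts.
Sorted by start: A, B, D, E, C, F, H, G, I.
B starts after A ends; A is clear from here.
D starts before B ends → B and D overlap.
E starts before B ends → B and E overlap.
C starts after B ends; B is clear from here.
E starts before D ends → D and E overlap.
C starts after D ends; D is clear from here.
C starts after E ends; E is clear from here.
F starts after C ends; C is clear from here.
H starts before F ends → F and H overlap.
G starts before F ends → F and G overlap.
I starts after F ends.
G starts after H ends; H is clear from here.
I starts before G ends → G and I overlap.

B & D, B & E, D & E, F & G, F & H, G & I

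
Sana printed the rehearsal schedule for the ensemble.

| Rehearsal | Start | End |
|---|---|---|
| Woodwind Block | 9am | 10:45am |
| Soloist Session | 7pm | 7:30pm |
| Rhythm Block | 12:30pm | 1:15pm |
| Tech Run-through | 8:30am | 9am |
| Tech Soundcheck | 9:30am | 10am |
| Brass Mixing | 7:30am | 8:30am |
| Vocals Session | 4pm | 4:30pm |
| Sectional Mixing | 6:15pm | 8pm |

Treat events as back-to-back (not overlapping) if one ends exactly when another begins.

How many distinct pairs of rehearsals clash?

Check each pair: they overlap iff neither finishes before the other starts.
Sorted by start: Brass Mixing, Tech Run-through, Woodwind Block, Tech Soundcheck, Rhythm Block, Vocals Session, Sectional Mixing, Soloist Session.
Tech Run-through starts exactly when Brass Mixing ends (back-to-back, no overlap) — done with Brass Mixing.
Woodwind Block starts exactly when Tech Run-through ends (back-to-back, no overlap) — done with Tech Run-through.
Tech Soundcheck starts before Woodwind Block ends → Woodwind Block and Tech Soundcheck overlap.
Rhythm Block starts after Woodwind Block ends — done with Woodwind Block.
Rhythm Block starts after Tech Soundcheck ends — done with Tech Soundcheck.
Vocals Session starts after Rhythm Block ends — done with Rhythm Block.
Sectional Mixing starts after Vocals Session ends — done with Vocals Session.
Soloist Session starts before Sectional Mixing ends → Sectional Mixing and Soloist Session overlap.
Overlapping pairs: Sectional Mixing & Soloist Session, Tech Soundcheck & Woodwind Block — 2 in total.

2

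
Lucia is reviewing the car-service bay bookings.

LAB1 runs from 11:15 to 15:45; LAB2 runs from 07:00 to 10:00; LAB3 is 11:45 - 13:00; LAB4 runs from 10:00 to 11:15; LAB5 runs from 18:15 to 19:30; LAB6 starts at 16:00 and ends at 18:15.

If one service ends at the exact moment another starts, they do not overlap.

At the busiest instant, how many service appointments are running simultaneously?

2

Walk through starts and ends in time order (an end at T is processed before a start at T):
07:00 start LAB2 → 1
10:00 end LAB2 → 0
10:00 start LAB4 → 1
11:15 end LAB4 → 0
11:15 start LAB1 → 1
11:45 start LAB3 → 2
13:00 end LAB3 → 1
15:45 end LAB1 → 0
16:00 start LAB6 → 1
18:15 end LAB6 → 0
18:15 start LAB5 → 1
19:30 end LAB5 → 0
Peak is 2, at 11:45 (LAB1, LAB3).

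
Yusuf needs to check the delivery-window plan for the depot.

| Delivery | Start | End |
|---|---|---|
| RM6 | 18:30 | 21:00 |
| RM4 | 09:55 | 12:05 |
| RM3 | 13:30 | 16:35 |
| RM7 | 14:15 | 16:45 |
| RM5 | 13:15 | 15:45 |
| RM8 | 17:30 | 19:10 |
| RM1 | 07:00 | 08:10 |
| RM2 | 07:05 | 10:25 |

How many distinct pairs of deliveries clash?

6

Sorted by start: RM1, RM2, RM4, RM5, RM3, RM7, RM8, RM6.
RM2 starts before RM1 ends → RM1 and RM2 overlap.
RM4 starts after RM1 ends — done with RM1.
RM4 starts before RM2 ends → RM2 and RM4 overlap.
RM5 starts after RM2 ends — done with RM2.
RM5 starts after RM4 ends — done with RM4.
RM3 starts before RM5 ends → RM5 and RM3 overlap.
RM7 starts before RM5 ends → RM5 and RM7 overlap.
RM8 starts after RM5 ends — done with RM5.
RM7 starts before RM3 ends → RM3 and RM7 overlap.
RM8 starts after RM3 ends — done with RM3.
RM8 starts after RM7 ends — done with RM7.
RM6 starts before RM8 ends → RM8 and RM6 overlap.
Overlapping pairs: RM1 & RM2, RM2 & RM4, RM3 & RM5, RM3 & RM7, RM5 & RM7, RM6 & RM8 — 6 in total.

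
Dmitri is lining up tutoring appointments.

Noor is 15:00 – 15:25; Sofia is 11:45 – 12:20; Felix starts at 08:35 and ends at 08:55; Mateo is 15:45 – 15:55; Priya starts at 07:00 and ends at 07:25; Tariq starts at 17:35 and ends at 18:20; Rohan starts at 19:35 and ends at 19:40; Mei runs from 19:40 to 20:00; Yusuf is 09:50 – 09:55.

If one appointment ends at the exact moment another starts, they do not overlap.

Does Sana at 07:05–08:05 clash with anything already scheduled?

Yes — it overlaps Priya

Priya: starts 07:00 before Sana ends 08:05, and ends 07:25 after Sana starts 07:05 → overlap.
Felix: starts 08:35 at or after Sana ends 08:05 → clear.
Yusuf: starts 09:50 at or after Sana ends 08:05 → clear.
Sofia: starts 11:45 at or after Sana ends 08:05 → clear.
Noor: starts 15:00 at or after Sana ends 08:05 → clear.
Mateo: starts 15:45 at or after Sana ends 08:05 → clear.
Tariq: starts 17:35 at or after Sana ends 08:05 → clear.
Rohan: starts 19:35 at or after Sana ends 08:05 → clear.
Mei: starts 19:40 at or after Sana ends 08:05 → clear.
Sana overlaps Priya.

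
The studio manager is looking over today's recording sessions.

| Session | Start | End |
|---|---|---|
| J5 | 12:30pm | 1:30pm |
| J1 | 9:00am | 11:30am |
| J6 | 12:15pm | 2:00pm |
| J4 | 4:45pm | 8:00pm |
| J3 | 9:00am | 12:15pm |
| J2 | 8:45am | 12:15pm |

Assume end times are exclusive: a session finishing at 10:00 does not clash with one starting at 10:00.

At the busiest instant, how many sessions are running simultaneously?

Sweep the timeline, counting +1 at each start and −1 at each end (ends before starts at a tie):
8:45am start J2 → 1
9:00am start J1 → 2
9:00am start J3 → 3
11:30am end J1 → 2
12:15pm end J2 → 1
12:15pm end J3 → 0
12:15pm start J6 → 1
12:30pm start J5 → 2
1:30pm end J5 → 1
2:00pm end J6 → 0
4:45pm start J4 → 1
8:00pm end J4 → 0
Peak is 3, at 9:00am (J1, J2, J3).

3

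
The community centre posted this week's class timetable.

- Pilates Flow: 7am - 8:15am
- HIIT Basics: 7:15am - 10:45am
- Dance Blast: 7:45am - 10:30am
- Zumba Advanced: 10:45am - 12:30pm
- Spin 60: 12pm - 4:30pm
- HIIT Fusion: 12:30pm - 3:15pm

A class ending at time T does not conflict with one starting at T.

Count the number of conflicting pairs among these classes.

Check each pair: they overlap iff neither finishes before the other starts.
Sorted by start: Pilates Flow, HIIT Basics, Dance Blast, Zumba Advanced, Spin 60, HIIT Fusion.
HIIT Basics starts before Pilates Flow ends → Pilates Flow and HIIT Basics overlap.
Dance Blast starts before Pilates Flow ends → Pilates Flow and Dance Blast overlap.
Zumba Advanced starts after Pilates Flow ends, so nothing later overlaps Pilates Flow either.
Dance Blast starts before HIIT Basics ends → HIIT Basics and Dance Blast overlap.
Zumba Advanced starts exactly when HIIT Basics ends (back-to-back, no overlap), so nothing later overlaps HIIT Basics either.
Zumba Advanced starts after Dance Blast ends, so nothing later overlaps Dance Blast either.
Spin 60 starts before Zumba Advanced ends → Zumba Advanced and Spin 60 overlap.
HIIT Fusion starts exactly when Zumba Advanced ends (back-to-back, no overlap).
HIIT Fusion starts before Spin 60 ends → Spin 60 and HIIT Fusion overlap.
Overlapping pairs: Dance Blast & HIIT Basics, Dance Blast & Pilates Flow, HIIT Basics & Pilates Flow, HIIT Fusion & Spin 60, Spin 60 & Zumba Advanced — 5 in total.

5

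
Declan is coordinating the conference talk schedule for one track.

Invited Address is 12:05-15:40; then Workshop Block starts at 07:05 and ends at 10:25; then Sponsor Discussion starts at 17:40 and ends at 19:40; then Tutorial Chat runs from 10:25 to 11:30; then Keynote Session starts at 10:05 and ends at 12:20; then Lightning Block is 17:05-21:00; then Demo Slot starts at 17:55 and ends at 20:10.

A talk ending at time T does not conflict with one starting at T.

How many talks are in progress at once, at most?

Walk through starts and ends in time order (an end at T is processed before a start at T):
07:05 start Workshop Block → 1
10:05 start Keynote Session → 2
10:25 end Workshop Block → 1
10:25 start Tutorial Chat → 2
11:30 end Tutorial Chat → 1
12:05 start Invited Address → 2
12:20 end Keynote Session → 1
15:40 end Invited Address → 0
17:05 start Lightning Block → 1
17:40 start Sponsor Discussion → 2
17:55 start Demo Slot → 3
19:40 end Sponsor Discussion → 2
20:10 end Demo Slot → 1
21:00 end Lightning Block → 0
Peak is 3, at 17:55 (Demo Slot, Lightning Block, Sponsor Discussion).

3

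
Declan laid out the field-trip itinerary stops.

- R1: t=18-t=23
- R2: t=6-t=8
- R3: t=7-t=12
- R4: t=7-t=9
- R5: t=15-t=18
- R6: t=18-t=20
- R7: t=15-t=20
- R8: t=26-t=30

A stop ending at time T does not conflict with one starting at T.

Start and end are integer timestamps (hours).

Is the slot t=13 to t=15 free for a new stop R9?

R2: ends t=8 at or before R9 starts t=13 → clear.
R3: ends t=12 at or before R9 starts t=13 → clear.
R4: ends t=9 at or before R9 starts t=13 → clear.
R5: starts t=15 at or after R9 ends t=15 → clear.
R7: starts t=15 at or after R9 ends t=15 → clear.
R1: starts t=18 at or after R9 ends t=15 → clear.
R6: starts t=18 at or after R9 ends t=15 → clear.
R8: starts t=26 at or after R9 ends t=15 → clear.

Yes — the slot is free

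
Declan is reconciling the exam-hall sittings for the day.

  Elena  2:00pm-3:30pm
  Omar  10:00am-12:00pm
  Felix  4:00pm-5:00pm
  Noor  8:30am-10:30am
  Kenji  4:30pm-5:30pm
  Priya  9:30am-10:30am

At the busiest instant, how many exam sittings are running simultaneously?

Sort all start/end points and keep a running count:
8:30am start Noor → 1
9:30am start Priya → 2
10:00am start Omar → 3
10:30am end Noor → 2
10:30am end Priya → 1
12:00pm end Omar → 0
2:00pm start Elena → 1
3:30pm end Elena → 0
4:00pm start Felix → 1
4:30pm start Kenji → 2
5:00pm end Felix → 1
5:30pm end Kenji → 0
Peak is 3, at 10:00am (Noor, Omar, Priya).

3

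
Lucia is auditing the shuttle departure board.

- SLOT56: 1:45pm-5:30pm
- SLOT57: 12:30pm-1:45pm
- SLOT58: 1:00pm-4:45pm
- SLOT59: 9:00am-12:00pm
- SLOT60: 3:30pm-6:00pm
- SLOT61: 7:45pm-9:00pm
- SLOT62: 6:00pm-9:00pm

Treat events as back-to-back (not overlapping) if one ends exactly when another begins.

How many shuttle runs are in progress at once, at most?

Walk through starts and ends in time order (an end at T is processed before a start at T):
9:00am start SLOT59 → 1
12:00pm end SLOT59 → 0
12:30pm start SLOT57 → 1
1:00pm start SLOT58 → 2
1:45pm end SLOT57 → 1
1:45pm start SLOT56 → 2
3:30pm start SLOT60 → 3
4:45pm end SLOT58 → 2
5:30pm end SLOT56 → 1
6:00pm end SLOT60 → 0
6:00pm start SLOT62 → 1
7:45pm start SLOT61 → 2
9:00pm end SLOT61 → 1
9:00pm end SLOT62 → 0
Peak is 3, at 3:30pm (SLOT56, SLOT58, SLOT60).

3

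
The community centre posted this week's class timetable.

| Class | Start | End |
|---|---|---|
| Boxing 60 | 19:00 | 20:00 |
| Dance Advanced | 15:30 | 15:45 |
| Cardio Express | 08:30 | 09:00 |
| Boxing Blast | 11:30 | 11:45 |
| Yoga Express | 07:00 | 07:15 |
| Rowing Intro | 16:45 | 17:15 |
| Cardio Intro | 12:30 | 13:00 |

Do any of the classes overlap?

No

Sorted by start: Yoga Express, Cardio Express, Boxing Blast, Cardio Intro, Dance Advanced, Rowing Intro, Boxing 60.
Cardio Express starts after Yoga Express ends, so nothing later overlaps Yoga Express either.
Boxing Blast starts after Cardio Express ends, so nothing later overlaps Cardio Express either.
Cardio Intro starts after Boxing Blast ends, so nothing later overlaps Boxing Blast either.
Dance Advanced starts after Cardio Intro ends, so nothing later overlaps Cardio Intro either.
Rowing Intro starts after Dance Advanced ends, so nothing later overlaps Dance Advanced either.
Boxing 60 starts after Rowing Intro ends.
Every pair is clear; the schedule has no overlaps.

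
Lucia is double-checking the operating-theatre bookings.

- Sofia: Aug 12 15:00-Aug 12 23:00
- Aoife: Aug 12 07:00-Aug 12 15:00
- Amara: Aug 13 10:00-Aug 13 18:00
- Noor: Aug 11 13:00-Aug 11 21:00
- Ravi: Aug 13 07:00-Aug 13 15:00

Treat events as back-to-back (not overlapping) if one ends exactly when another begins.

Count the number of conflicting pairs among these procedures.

1

Sorted by start: Noor, Aoife, Sofia, Ravi, Amara.
Aoife starts after Noor ends, so nothing later overlaps Noor either.
Sofia starts exactly when Aoife ends (back-to-back, no overlap), so nothing later overlaps Aoife either.
Ravi starts after Sofia ends, so nothing later overlaps Sofia either.
Amara starts before Ravi ends → Ravi and Amara overlap.
Overlapping pairs: Amara & Ravi — 1 in total.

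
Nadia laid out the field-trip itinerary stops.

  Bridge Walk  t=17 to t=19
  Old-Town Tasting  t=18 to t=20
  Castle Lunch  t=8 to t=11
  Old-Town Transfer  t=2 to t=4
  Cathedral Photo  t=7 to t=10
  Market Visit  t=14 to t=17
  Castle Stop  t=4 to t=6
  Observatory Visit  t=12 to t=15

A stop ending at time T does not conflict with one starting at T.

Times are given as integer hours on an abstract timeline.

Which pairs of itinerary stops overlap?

Bridge Walk & Old-Town Tasting, Castle Lunch & Cathedral Photo, Market Visit & Observatory Visit

Sorted by start: Old-Town Transfer, Castle Stop, Cathedral Photo, Castle Lunch, Observatory Visit, Market Visit, Bridge Walk, Old-Town Tasting.
Castle Stop starts exactly when Old-Town Transfer ends (back-to-back, no overlap), so nothing later overlaps Old-Town Transfer either.
Cathedral Photo starts after Castle Stop ends, so nothing later overlaps Castle Stop either.
Castle Lunch starts before Cathedral Photo ends → Cathedral Photo and Castle Lunch overlap.
Observatory Visit starts after Cathedral Photo ends, so nothing later overlaps Cathedral Photo either.
Observatory Visit starts after Castle Lunch ends, so nothing later overlaps Castle Lunch either.
Market Visit starts before Observatory Visit ends → Observatory Visit and Market Visit overlap.
Bridge Walk starts after Observatory Visit ends, so nothing later overlaps Observatory Visit either.
Bridge Walk starts exactly when Market Visit ends (back-to-back, no overlap), so nothing later overlaps Market Visit either.
Old-Town Tasting starts before Bridge Walk ends → Bridge Walk and Old-Town Tasting overlap.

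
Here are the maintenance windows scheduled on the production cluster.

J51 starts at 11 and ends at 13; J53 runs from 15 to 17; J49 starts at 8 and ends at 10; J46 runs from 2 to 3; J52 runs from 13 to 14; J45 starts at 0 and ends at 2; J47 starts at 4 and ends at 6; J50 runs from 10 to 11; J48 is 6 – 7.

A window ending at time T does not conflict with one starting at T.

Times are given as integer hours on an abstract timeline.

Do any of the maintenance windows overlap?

Sorted by start: J45, J46, J47, J48, J49, J50, J51, J52, J53.
J46 starts exactly when J45 ends (back-to-back, no overlap), so J45 has no further overlaps.
J47 starts after J46 ends, so J46 has no further overlaps.
J48 starts exactly when J47 ends (back-to-back, no overlap), so J47 has no further overlaps.
J49 starts after J48 ends, so J48 has no further overlaps.
J50 starts exactly when J49 ends (back-to-back, no overlap), so J49 has no further overlaps.
J51 starts exactly when J50 ends (back-to-back, no overlap), so J50 has no further overlaps.
J52 starts exactly when J51 ends (back-to-back, no overlap), so J51 has no further overlaps.
J53 starts after J52 ends.
Every pair is clear; the schedule has no overlaps.

No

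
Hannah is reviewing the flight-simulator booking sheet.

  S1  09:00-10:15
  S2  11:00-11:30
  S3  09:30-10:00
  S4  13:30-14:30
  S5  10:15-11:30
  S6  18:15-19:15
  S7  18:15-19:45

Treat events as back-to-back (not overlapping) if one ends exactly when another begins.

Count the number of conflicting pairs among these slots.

Sorted by start: S1, S3, S5, S2, S4, S6, S7.
S3 starts before S1 ends → S1 and S3 overlap.
S5 starts exactly when S1 ends (back-to-back, no overlap) — done with S1.
S5 starts after S3 ends — done with S3.
S2 starts before S5 ends → S5 and S2 overlap.
S4 starts after S5 ends — done with S5.
S4 starts after S2 ends — done with S2.
S6 starts after S4 ends — done with S4.
S7 starts before S6 ends → S6 and S7 overlap.
Overlapping pairs: S1 & S3, S2 & S5, S6 & S7 — 3 in total.

3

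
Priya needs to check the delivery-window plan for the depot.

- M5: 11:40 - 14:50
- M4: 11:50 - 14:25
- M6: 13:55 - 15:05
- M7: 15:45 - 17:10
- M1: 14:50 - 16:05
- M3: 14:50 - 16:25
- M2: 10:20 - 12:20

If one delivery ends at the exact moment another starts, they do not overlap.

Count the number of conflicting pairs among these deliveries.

10

Sorted by start: M2, M5, M4, M6, M1, M3, M7.
M5 starts before M2 ends → M2 and M5 overlap.
M4 starts before M2 ends → M2 and M4 overlap.
M6 starts after M2 ends; M2 is clear from here.
M4 starts before M5 ends → M5 and M4 overlap.
M6 starts before M5 ends → M5 and M6 overlap.
M1 starts exactly when M5 ends (back-to-back, no overlap); M5 is clear from here.
M6 starts before M4 ends → M4 and M6 overlap.
M1 starts after M4 ends; M4 is clear from here.
M1 starts before M6 ends → M6 and M1 overlap.
M3 starts before M6 ends → M6 and M3 overlap.
M7 starts after M6 ends.
M3 starts before M1 ends → M1 and M3 overlap.
M7 starts before M1 ends → M1 and M7 overlap.
M7 starts before M3 ends → M3 and M7 overlap.
Overlapping pairs: M1 & M3, M1 & M6, M1 & M7, M2 & M4, M2 & M5, M3 & M6, M3 & M7, M4 & M5, M4 & M6, M5 & M6 — 10 in total.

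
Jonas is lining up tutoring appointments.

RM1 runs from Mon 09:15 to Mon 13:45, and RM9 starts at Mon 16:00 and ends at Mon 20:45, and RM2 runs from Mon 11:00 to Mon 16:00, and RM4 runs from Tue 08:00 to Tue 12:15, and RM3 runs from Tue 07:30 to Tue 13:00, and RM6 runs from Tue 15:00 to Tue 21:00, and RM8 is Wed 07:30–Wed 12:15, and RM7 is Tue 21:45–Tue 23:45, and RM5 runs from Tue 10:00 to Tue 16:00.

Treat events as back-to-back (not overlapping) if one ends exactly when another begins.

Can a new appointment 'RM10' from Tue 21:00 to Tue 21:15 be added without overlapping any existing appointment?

RM1: ends Mon 13:45 at or before RM10 starts Tue 21:00 → clear.
RM2: ends Mon 16:00 at or before RM10 starts Tue 21:00 → clear.
RM9: ends Mon 20:45 at or before RM10 starts Tue 21:00 → clear.
RM3: ends Tue 13:00 at or before RM10 starts Tue 21:00 → clear.
RM4: ends Tue 12:15 at or before RM10 starts Tue 21:00 → clear.
RM5: ends Tue 16:00 at or before RM10 starts Tue 21:00 → clear.
RM6: ends Tue 21:00 at or before RM10 starts Tue 21:00 → clear.
RM7: starts Tue 21:45 at or after RM10 ends Tue 21:15 → clear.
RM8: starts Wed 07:30 at or after RM10 ends Tue 21:15 → clear.

Yes — the slot is free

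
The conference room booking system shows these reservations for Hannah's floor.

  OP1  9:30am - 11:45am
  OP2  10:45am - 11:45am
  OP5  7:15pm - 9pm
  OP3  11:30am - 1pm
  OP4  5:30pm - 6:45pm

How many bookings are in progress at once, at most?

Walk through starts and ends in time order (an end at T is processed before a start at T):
9:30am start OP1 → 1
10:45am start OP2 → 2
11:30am start OP3 → 3
11:45am end OP1 → 2
11:45am end OP2 → 1
1pm end OP3 → 0
5:30pm start OP4 → 1
6:45pm end OP4 → 0
7:15pm start OP5 → 1
9pm end OP5 → 0
Peak is 3, at 11:30am (OP1, OP2, OP3).

3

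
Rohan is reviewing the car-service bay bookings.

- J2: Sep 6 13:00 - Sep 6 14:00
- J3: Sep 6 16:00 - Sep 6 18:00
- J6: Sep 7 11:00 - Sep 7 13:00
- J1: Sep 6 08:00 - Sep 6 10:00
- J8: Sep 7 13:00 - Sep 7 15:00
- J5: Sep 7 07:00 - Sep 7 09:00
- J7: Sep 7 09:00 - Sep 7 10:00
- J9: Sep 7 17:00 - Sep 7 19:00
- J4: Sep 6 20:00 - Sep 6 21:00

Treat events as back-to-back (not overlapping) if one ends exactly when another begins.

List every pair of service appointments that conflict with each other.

none

Sorted by start: J1, J2, J3, J4, J5, J7, J6, J8, J9.
J2 starts after J1 ends — done with J1.
J3 starts after J2 ends — done with J2.
J4 starts after J3 ends — done with J3.
J5 starts after J4 ends — done with J4.
J7 starts exactly when J5 ends (back-to-back, no overlap) — done with J5.
J6 starts after J7 ends — done with J7.
J8 starts exactly when J6 ends (back-to-back, no overlap) — done with J6.
J9 starts after J8 ends.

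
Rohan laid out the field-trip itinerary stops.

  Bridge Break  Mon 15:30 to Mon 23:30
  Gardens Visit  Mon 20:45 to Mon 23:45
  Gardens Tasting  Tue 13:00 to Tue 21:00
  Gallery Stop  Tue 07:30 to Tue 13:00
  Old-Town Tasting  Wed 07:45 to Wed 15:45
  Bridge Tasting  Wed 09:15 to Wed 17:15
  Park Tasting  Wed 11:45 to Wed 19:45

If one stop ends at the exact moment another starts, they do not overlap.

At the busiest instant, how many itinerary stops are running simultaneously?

Sort all start/end points and keep a running count:
Mon 15:30 start Bridge Break → 1
Mon 20:45 start Gardens Visit → 2
Mon 23:30 end Bridge Break → 1
Mon 23:45 end Gardens Visit → 0
Tue 07:30 start Gallery Stop → 1
Tue 13:00 end Gallery Stop → 0
Tue 13:00 start Gardens Tasting → 1
Tue 21:00 end Gardens Tasting → 0
Wed 07:45 start Old-Town Tasting → 1
Wed 09:15 start Bridge Tasting → 2
Wed 11:45 start Park Tasting → 3
Wed 15:45 end Old-Town Tasting → 2
Wed 17:15 end Bridge Tasting → 1
Wed 19:45 end Park Tasting → 0
Peak is 3, at Wed 11:45 (Bridge Tasting, Old-Town Tasting, Park Tasting).

3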